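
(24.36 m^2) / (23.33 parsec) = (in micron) 24.36 m^2 is already in m^2. 1 parsec = 3.0856776e+16 m, so 23.33 parsec = 23.33 * 3.0856776e+16 = 7.1988858e+17 m. Combine: 24.36 m^2 / 7.1988858e+17 m = 3.383857e-17 m. 1 micron = 1e-06 m, so 3.383857e-17 m = 3.383857e-17 / 1e-06 = 3.383857e-11 micron ≈ 3.384e-11 micron (4 s.f.). Final answer: 3.384e-11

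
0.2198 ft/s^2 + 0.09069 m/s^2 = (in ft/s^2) 1 ft/s^2 = 0.3048 m/s^2, so 0.2198 ft/s^2 = 0.2198 * 0.3048 = 0.06699504 m/s^2. 0.09069 m/s^2 is already in m/s^2. Sum: 0.06699504 + 0.09069 = 0.15768504 m/s^2. 1 ft/s^2 = 0.3048 m/s^2, so 0.15768504 m/s^2 = 0.15768504 / 0.3048 = 0.51733937 ft/s^2 ≈ 0.5173 ft/s^2 (4 s.f.). Final answer: 0.5173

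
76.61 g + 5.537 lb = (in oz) 91.29. Check: 1 g = 0.001 kg, so 76.61 g = 76.61 * 0.001 = 0.07661 kg. 1 lb = 0.45359237 kg, so 5.537 lb = 5.537 * 0.45359237 = 2.511541 kg. Sum: 0.07661 + 2.511541 = 2.588151 kg. 1 oz = 0.028349523 kg, so 2.588151 kg = 2.588151 / 0.028349523 = 91.294338 oz ≈ 91.29 oz (4 s.f.).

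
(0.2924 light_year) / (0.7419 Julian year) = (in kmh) 1 light_year = 9.4607305e+15 m, so 0.2924 light_year = 0.2924 * 9.4607305e+15 = 2.7663176e+15 m. 1 Julian year = 31557600 s, so 0.7419 Julian year = 0.7419 * 31557600 = 23412583 s. Combine: 2.7663176e+15 m / 23412583 s = 1.1815516e+08 m/s. 1 kmh = 0.27777778 m/s, so 1.1815516e+08 m/s = 1.1815516e+08 / 0.27777778 = 4.2535858e+08 kmh ≈ 4.254e+08 kmh (4 s.f.). Final answer: 4.254e+08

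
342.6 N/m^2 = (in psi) 0.04969. Check: 342.6 N/m^2 = 342.6 Pa. 1 psi = 6894.7573 Pa, so 342.6 Pa = 342.6 / 6894.7573 = 0.049689929 psi ≈ 0.04969 psi (4 s.f.).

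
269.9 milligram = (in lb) 0.000595. Check: 1 milligram = 1e-06 kg, so 269.9 milligram = 269.9 * 1e-06 = 0.0002699 kg. 1 lb = 0.45359237 kg, so 0.0002699 kg = 0.0002699 / 0.45359237 = 0.00059502765 lb ≈ 0.000595 lb (4 s.f.).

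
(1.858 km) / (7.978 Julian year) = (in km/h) 1 km = 1000 m, so 1.858 km = 1.858 * 1000 = 1858 m. 1 Julian year = 31557600 s, so 7.978 Julian year = 7.978 * 31557600 = 2.5176653e+08 s. Combine: 1858 m / 2.5176653e+08 s = 7.379853e-06 m/s. 1 km/h = 0.27777778 m/s, so 7.379853e-06 m/s = 7.379853e-06 / 0.27777778 = 2.6567471e-05 km/h ≈ 2.657e-05 km/h (4 s.f.). Final answer: 2.657e-05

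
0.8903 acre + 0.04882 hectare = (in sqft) 1 acre = 4046.8564 m^2, so 0.8903 acre = 0.8903 * 4046.8564 = 3602.9163 m^2. 1 hectare = 10000 m^2, so 0.04882 hectare = 0.04882 * 10000 = 488.2 m^2. Sum: 3602.9163 + 488.2 = 4091.1163 m^2. 1 sqft = 0.09290304 m^2, so 4091.1163 m^2 = 4091.1163 / 0.09290304 = 44036.409 sqft ≈ 4.404e+04 sqft (4 s.f.). Final answer: 4.404e+04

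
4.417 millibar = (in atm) 0.004359. Check: 1 millibar = 100 Pa, so 4.417 millibar = 4.417 * 100 = 441.7 Pa. 1 atm = 101325 Pa, so 441.7 Pa = 441.7 / 101325 = 0.0043592401 atm ≈ 0.004359 atm (4 s.f.).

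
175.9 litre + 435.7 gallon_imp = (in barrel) 13.56. Check: 1 litre = 0.001 m^3, so 175.9 litre = 175.9 * 0.001 = 0.1759 m^3. 1 gallon_imp = 0.00454609 m^3, so 435.7 gallon_imp = 435.7 * 0.00454609 = 1.9807314 m^3. Sum: 0.1759 + 1.9807314 = 2.1566314 m^3. 1 barrel = 0.15898729 m^3, so 2.1566314 m^3 = 2.1566314 / 0.15898729 = 13.564803 barrel ≈ 13.56 barrel (4 s.f.).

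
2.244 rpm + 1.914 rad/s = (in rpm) 20.52. Check: 1 rpm = 0.10471976 rad/s, so 2.244 rpm = 2.244 * 0.10471976 = 0.23499113 rad/s. 1.914 rad/s is already in rad/s. Sum: 0.23499113 + 1.914 = 2.1489911 rad/s. 1 rpm = 0.10471976 rad/s, so 2.1489911 rad/s = 2.1489911 / 0.10471976 = 20.521354 rpm ≈ 20.52 rpm (4 s.f.).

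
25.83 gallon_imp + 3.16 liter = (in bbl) 1 gallon_imp = 0.00454609 m^3, so 25.83 gallon_imp = 25.83 * 0.00454609 = 0.1174255 m^3. 1 liter = 0.001 m^3, so 3.16 liter = 3.16 * 0.001 = 0.00316 m^3. Sum: 0.1174255 + 0.00316 = 0.1205855 m^3. 1 bbl = 0.15898729 m^3, so 0.1205855 m^3 = 0.1205855 / 0.15898729 = 0.75846001 bbl ≈ 0.7585 bbl (4 s.f.). Final answer: 0.7585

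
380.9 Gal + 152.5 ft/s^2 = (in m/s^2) 1 Gal = 0.01 m/s^2, so 380.9 Gal = 380.9 * 0.01 = 3.809 m/s^2. 1 ft/s^2 = 0.3048 m/s^2, so 152.5 ft/s^2 = 152.5 * 0.3048 = 46.482 m/s^2. Sum: 3.809 + 46.482 = 50.291 m/s^2. Result: 50.291 m/s^2 ≈ 50.29 m/s^2 (4 s.f.). Final answer: 50.29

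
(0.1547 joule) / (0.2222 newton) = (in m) 0.1547 joule = 0.1547 J. 0.2222 newton = 0.2222 N. Combine: 0.1547 J / 0.2222 N = 0.69621962 m. Result: 0.69621962 m ≈ 0.6962 m (4 s.f.). Final answer: 0.6962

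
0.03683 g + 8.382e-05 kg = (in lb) 0.000266. Check: 1 g = 0.001 kg, so 0.03683 g = 0.03683 * 0.001 = 3.683e-05 kg. 8.382e-05 kg is already in kg. Sum: 3.683e-05 + 8.382e-05 = 0.00012065 kg. 1 lb = 0.45359237 kg, so 0.00012065 kg = 0.00012065 / 0.45359237 = 0.00026598772 lb ≈ 0.000266 lb (4 s.f.).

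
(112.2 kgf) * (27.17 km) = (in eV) 1 kgf = 9.80665 N, so 112.2 kgf = 112.2 * 9.80665 = 1100.3061 N. 1 km = 1000 m, so 27.17 km = 27.17 * 1000 = 27170 m. Combine: 1100.3061 N * 27170 m = 29895318 J. 1 eV = 1.6021766e-19 J, so 29895318 J = 29895318 / 1.6021766e-19 = 1.865919e+26 eV ≈ 1.866e+26 eV (4 s.f.). Final answer: 1.866e+26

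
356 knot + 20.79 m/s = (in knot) 396.4. Check: 1 knot = 0.51444444 m/s, so 356 knot = 356 * 0.51444444 = 183.14222 m/s. 20.79 m/s is already in m/s. Sum: 183.14222 + 20.79 = 203.93222 m/s. 1 knot = 0.51444444 m/s, so 203.93222 m/s = 203.93222 / 0.51444444 = 396.41253 knot ≈ 396.4 knot (4 s.f.).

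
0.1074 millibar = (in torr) 1 millibar = 100 Pa, so 0.1074 millibar = 0.1074 * 100 = 10.74 Pa. 1 torr = 133.32237 Pa, so 10.74 Pa = 10.74 / 133.32237 = 0.080556625 torr ≈ 0.08056 torr (4 s.f.). Final answer: 0.08056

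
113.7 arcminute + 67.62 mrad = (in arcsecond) 1 arcminute = 0.00029088821 rad, so 113.7 arcminute = 113.7 * 0.00029088821 = 0.033073989 rad. 1 mrad = 0.001 rad, so 67.62 mrad = 67.62 * 0.001 = 0.06762 rad. Sum: 0.033073989 + 0.06762 = 0.10069399 rad. 1 arcsecond = 4.8481368e-06 rad, so 0.10069399 rad = 0.10069399 / 4.8481368e-06 = 20769.626 arcsecond ≈ 2.077e+04 arcsecond (4 s.f.). Final answer: 2.077e+04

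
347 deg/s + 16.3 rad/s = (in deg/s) 1 deg/s = 0.017453293 rad/s, so 347 deg/s = 347 * 0.017453293 = 6.0562925 rad/s. 16.3 rad/s is already in rad/s. Sum: 6.0562925 + 16.3 = 22.356293 rad/s. 1 deg/s = 0.017453293 rad/s, so 22.356293 rad/s = 22.356293 / 0.017453293 = 1280.9212 deg/s ≈ 1281 deg/s (4 s.f.). Final answer: 1281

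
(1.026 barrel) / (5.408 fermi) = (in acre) 1 barrel = 0.15898729 m^3, so 1.026 barrel = 1.026 * 0.15898729 = 0.16312096 m^3. 1 fermi = 1e-15 m, so 5.408 fermi = 5.408 * 1e-15 = 5.408e-15 m. Combine: 0.16312096 m^3 / 5.408e-15 m = 3.01629e+13 m^2. 1 acre = 4046.8564 m^2, so 3.01629e+13 m^2 = 3.01629e+13 / 4046.8564 = 7.453415e+09 acre ≈ 7.453e+09 acre (4 s.f.). Final answer: 7.453e+09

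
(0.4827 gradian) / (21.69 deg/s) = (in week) 3.312e-08. Check: 1 gradian = 0.015707963 rad, so 0.4827 gradian = 0.4827 * 0.015707963 = 0.0075822339 rad. 1 deg/s = 0.017453293 rad/s, so 21.69 deg/s = 21.69 * 0.017453293 = 0.37856191 rad/s. Combine: 0.0075822339 rad / 0.37856191 rad/s = 0.020029046 s. 1 week = 604800 s, so 0.020029046 s = 0.020029046 / 604800 = 3.3116808e-08 week ≈ 3.312e-08 week (4 s.f.).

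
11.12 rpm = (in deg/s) 1 rpm = 0.10471976 rad/s, so 11.12 rpm = 11.12 * 0.10471976 = 1.1644837 rad/s. 1 deg/s = 0.017453293 rad/s, so 1.1644837 rad/s = 1.1644837 / 0.017453293 = 66.72 deg/s. Final answer: 66.72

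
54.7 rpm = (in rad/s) 5.728. Check: 1 rpm = 0.10471976 rad/s, so 54.7 rpm = 54.7 * 0.10471976 = 5.7281706 rad/s. Result: 5.7281706 rad/s ≈ 5.728 rad/s (4 s.f.).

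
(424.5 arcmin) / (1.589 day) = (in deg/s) 1 arcmin = 0.00029088821 rad, so 424.5 arcmin = 424.5 * 0.00029088821 = 0.12348204 rad. 1 day = 86400 s, so 1.589 day = 1.589 * 86400 = 137289.6 s. Combine: 0.12348204 rad / 137289.6 s = 8.9942752e-07 rad/s. 1 deg/s = 0.017453293 rad/s, so 8.9942752e-07 rad/s = 8.9942752e-07 / 0.017453293 = 5.1533401e-05 deg/s ≈ 5.153e-05 deg/s (4 s.f.). Final answer: 5.153e-05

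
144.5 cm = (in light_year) 1 cm = 0.01 m, so 144.5 cm = 144.5 * 0.01 = 1.445 m. 1 light_year = 9.4607305e+15 m, so 1.445 m = 1.445 / 9.4607305e+15 = 1.5273662e-16 light_year ≈ 1.527e-16 light_year (4 s.f.). Final answer: 1.527e-16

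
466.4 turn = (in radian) 2930. Check: 1 turn = 6.2831853 rad, so 466.4 turn = 466.4 * 6.2831853 = 2930.4776 rad. 2930.4776 rad = 2930.4776 radian ≈ 2930 radian (4 s.f.).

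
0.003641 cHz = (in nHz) 1 cHz = 0.01 Hz, so 0.003641 cHz = 0.003641 * 0.01 = 3.641e-05 Hz. 1 nHz = 1e-09 Hz, so 3.641e-05 Hz = 3.641e-05 / 1e-09 = 36410 nHz ≈ 3.641e+04 nHz (4 s.f.). Final answer: 3.641e+04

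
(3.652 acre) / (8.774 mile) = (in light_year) 1.106e-16. Check: 1 acre = 4046.8564 m^2, so 3.652 acre = 3.652 * 4046.8564 = 14779.12 m^2. 1 mile = 1609.344 m, so 8.774 mile = 8.774 * 1609.344 = 14120.384 m. Combine: 14779.12 m^2 / 14120.384 m = 1.0466514 m. 1 light_year = 9.4607305e+15 m, so 1.0466514 m = 1.0466514 / 9.4607305e+15 = 1.1063114e-16 light_year ≈ 1.106e-16 light_year (4 s.f.).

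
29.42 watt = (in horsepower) 29.42 watt = 29.42 W. 1 horsepower = 745.69987 W, so 29.42 W = 29.42 / 745.69987 = 0.03945287 horsepower ≈ 0.03945 horsepower (4 s.f.). Final answer: 0.03945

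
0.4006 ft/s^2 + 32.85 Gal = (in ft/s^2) 1.478. Check: 1 ft/s^2 = 0.3048 m/s^2, so 0.4006 ft/s^2 = 0.4006 * 0.3048 = 0.12210288 m/s^2. 1 Gal = 0.01 m/s^2, so 32.85 Gal = 32.85 * 0.01 = 0.3285 m/s^2. Sum: 0.12210288 + 0.3285 = 0.45060288 m/s^2. 1 ft/s^2 = 0.3048 m/s^2, so 0.45060288 m/s^2 = 0.45060288 / 0.3048 = 1.4783559 ft/s^2 ≈ 1.478 ft/s^2 (4 s.f.).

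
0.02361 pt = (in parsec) 1 pt = 0.00035277778 m, so 0.02361 pt = 0.02361 * 0.00035277778 = 8.3290833e-06 m. 1 parsec = 3.0856776e+16 m, so 8.3290833e-06 m = 8.3290833e-06 / 3.0856776e+16 = 2.6992721e-22 parsec ≈ 2.699e-22 parsec (4 s.f.). Final answer: 2.699e-22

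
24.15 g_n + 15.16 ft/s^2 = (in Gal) 1 g_n = 9.80665 m/s^2, so 24.15 g_n = 24.15 * 9.80665 = 236.8306 m/s^2. 1 ft/s^2 = 0.3048 m/s^2, so 15.16 ft/s^2 = 15.16 * 0.3048 = 4.620768 m/s^2. Sum: 236.8306 + 4.620768 = 241.45137 m/s^2. 1 Gal = 0.01 m/s^2, so 241.45137 m/s^2 = 241.45137 / 0.01 = 24145.137 Gal ≈ 2.415e+04 Gal (4 s.f.). Final answer: 2.415e+04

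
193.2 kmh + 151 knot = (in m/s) 1 kmh = 0.27777778 m/s, so 193.2 kmh = 193.2 * 0.27777778 = 53.666667 m/s. 1 knot = 0.51444444 m/s, so 151 knot = 151 * 0.51444444 = 77.681111 m/s. Sum: 53.666667 + 77.681111 = 131.34778 m/s. Result: 131.34778 m/s ≈ 131.3 m/s (4 s.f.). Final answer: 131.3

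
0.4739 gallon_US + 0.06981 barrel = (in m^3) 1 gallon_US = 0.0037854118 m^3, so 0.4739 gallon_US = 0.4739 * 0.0037854118 = 0.0017939066 m^3. 1 barrel = 0.15898729 m^3, so 0.06981 barrel = 0.06981 * 0.15898729 = 0.011098903 m^3. Sum: 0.0017939066 + 0.011098903 = 0.01289281 m^3. Result: 0.01289281 m^3 ≈ 0.01289 m^3 (4 s.f.). Final answer: 0.01289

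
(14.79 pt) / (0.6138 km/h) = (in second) 0.0306. Check: 1 pt = 0.00035277778 m, so 14.79 pt = 14.79 * 0.00035277778 = 0.0052175833 m. 1 km/h = 0.27777778 m/s, so 0.6138 km/h = 0.6138 * 0.27777778 = 0.1705 m/s. Combine: 0.0052175833 m / 0.1705 m/s = 0.030601662 s. 0.030601662 s = 0.030601662 second ≈ 0.0306 second (4 s.f.).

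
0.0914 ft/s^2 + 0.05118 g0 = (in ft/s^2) 1 ft/s^2 = 0.3048 m/s^2, so 0.0914 ft/s^2 = 0.0914 * 0.3048 = 0.02785872 m/s^2. 1 g0 = 9.80665 m/s^2, so 0.05118 g0 = 0.05118 * 9.80665 = 0.50190435 m/s^2. Sum: 0.02785872 + 0.50190435 = 0.52976307 m/s^2. 1 ft/s^2 = 0.3048 m/s^2, so 0.52976307 m/s^2 = 0.52976307 / 0.3048 = 1.7380678 ft/s^2 ≈ 1.738 ft/s^2 (4 s.f.). Final answer: 1.738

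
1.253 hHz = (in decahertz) 1 hHz = 100 Hz, so 1.253 hHz = 1.253 * 100 = 125.3 Hz. 1 decahertz = 10 Hz, so 125.3 Hz = 125.3 / 10 = 12.53 decahertz. Final answer: 12.53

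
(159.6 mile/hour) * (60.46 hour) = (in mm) 1.553e+10. Check: 1 mile/hour = 0.44704 m/s, so 159.6 mile/hour = 159.6 * 0.44704 = 71.347584 m/s. 1 hour = 3600 s, so 60.46 hour = 60.46 * 3600 = 217656 s. Combine: 71.347584 m/s * 217656 s = 15529230 m. 1 mm = 0.001 m, so 15529230 m = 15529230 / 0.001 = 1.552923e+10 mm ≈ 1.553e+10 mm (4 s.f.).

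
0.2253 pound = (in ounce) 3.605. Check: 1 pound = 0.45359237 kg, so 0.2253 pound = 0.2253 * 0.45359237 = 0.10219436 kg. 1 ounce = 0.028349523 kg, so 0.10219436 kg = 0.10219436 / 0.028349523 = 3.6048 ounce ≈ 3.605 ounce (4 s.f.).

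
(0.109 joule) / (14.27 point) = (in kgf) 0.109 joule = 0.109 J. 1 point = 0.00035277778 m, so 14.27 point = 14.27 * 0.00035277778 = 0.0050341389 m. Combine: 0.109 J / 0.0050341389 m = 21.652164 N. 1 kgf = 9.80665 N, so 21.652164 N = 21.652164 / 9.80665 = 2.2079063 kgf ≈ 2.208 kgf (4 s.f.). Final answer: 2.208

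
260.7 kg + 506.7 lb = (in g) 4.905e+05. Check: 260.7 kg is already in kg. 1 lb = 0.45359237 kg, so 506.7 lb = 506.7 * 0.45359237 = 229.83525 kg. Sum: 260.7 + 229.83525 = 490.53525 kg. 1 g = 0.001 kg, so 490.53525 kg = 490.53525 / 0.001 = 490535.25 g ≈ 4.905e+05 g (4 s.f.).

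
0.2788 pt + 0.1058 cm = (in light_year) 1 pt = 0.00035277778 m, so 0.2788 pt = 0.2788 * 0.00035277778 = 9.8354444e-05 m. 1 cm = 0.01 m, so 0.1058 cm = 0.1058 * 0.01 = 0.001058 m. Sum: 9.8354444e-05 + 0.001058 = 0.0011563544 m. 1 light_year = 9.4607305e+15 m, so 0.0011563544 m = 0.0011563544 / 9.4607305e+15 = 1.2222676e-19 light_year ≈ 1.222e-19 light_year (4 s.f.). Final answer: 1.222e-19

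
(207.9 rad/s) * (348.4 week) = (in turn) 207.9 rad/s is already in rad/s. 1 week = 604800 s, so 348.4 week = 348.4 * 604800 = 2.1071232e+08 s. Combine: 207.9 rad/s * 2.1071232e+08 s = 4.3807091e+10 rad. 1 turn = 6.2831853 rad, so 4.3807091e+10 rad = 4.3807091e+10 / 6.2831853 = 6.9721151e+09 turn ≈ 6.972e+09 turn (4 s.f.). Final answer: 6.972e+09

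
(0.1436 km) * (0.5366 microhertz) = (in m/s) 1 km = 1000 m, so 0.1436 km = 0.1436 * 1000 = 143.6 m. 1 microhertz = 1e-06 Hz, so 0.5366 microhertz = 0.5366 * 1e-06 = 5.366e-07 Hz. Combine: 143.6 m * 5.366e-07 Hz = 7.705576e-05 m/s. Result: 7.705576e-05 m/s ≈ 7.706e-05 m/s (4 s.f.). Final answer: 7.706e-05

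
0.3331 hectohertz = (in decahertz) 3.331. Check: 1 hectohertz = 100 Hz, so 0.3331 hectohertz = 0.3331 * 100 = 33.31 Hz. 1 decahertz = 10 Hz, so 33.31 Hz = 33.31 / 10 = 3.331 decahertz.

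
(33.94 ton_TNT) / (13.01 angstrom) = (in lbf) 1 ton_TNT = 4.184e+09 J, so 33.94 ton_TNT = 33.94 * 4.184e+09 = 1.4200496e+11 J. 1 angstrom = 1e-10 m, so 13.01 angstrom = 13.01 * 1e-10 = 1.301e-09 m. Combine: 1.4200496e+11 J / 1.301e-09 m = 1.0915062e+20 N. 1 lbf = 4.4482216 N, so 1.0915062e+20 N = 1.0915062e+20 / 4.4482216 = 2.4538036e+19 lbf ≈ 2.454e+19 lbf (4 s.f.). Final answer: 2.454e+19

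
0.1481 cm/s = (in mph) 1 cm/s = 0.01 m/s, so 0.1481 cm/s = 0.1481 * 0.01 = 0.001481 m/s. 1 mph = 0.44704 m/s, so 0.001481 m/s = 0.001481 / 0.44704 = 0.0033129026 mph ≈ 0.003313 mph (4 s.f.). Final answer: 0.003313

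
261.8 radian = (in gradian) 1.667e+04. Check: 261.8 radian = 261.8 rad. 1 gradian = 0.015707963 rad, so 261.8 rad = 261.8 / 0.015707963 = 16666.706 gradian ≈ 1.667e+04 gradian (4 s.f.).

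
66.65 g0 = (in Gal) 6.536e+04. Check: 1 g0 = 9.80665 m/s^2, so 66.65 g0 = 66.65 * 9.80665 = 653.61322 m/s^2. 1 Gal = 0.01 m/s^2, so 653.61322 m/s^2 = 653.61322 / 0.01 = 65361.322 Gal ≈ 6.536e+04 Gal (4 s.f.).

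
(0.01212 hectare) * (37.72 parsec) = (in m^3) 1 hectare = 10000 m^2, so 0.01212 hectare = 0.01212 * 10000 = 121.2 m^2. 1 parsec = 3.0856776e+16 m, so 37.72 parsec = 37.72 * 3.0856776e+16 = 1.1639176e+18 m. Combine: 121.2 m^2 * 1.1639176e+18 m = 1.4106681e+20 m^3. Result: 1.4106681e+20 m^3 ≈ 1.411e+20 m^3 (4 s.f.). Final answer: 1.411e+20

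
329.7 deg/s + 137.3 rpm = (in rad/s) 20.13. Check: 1 deg/s = 0.017453293 rad/s, so 329.7 deg/s = 329.7 * 0.017453293 = 5.7543505 rad/s. 1 rpm = 0.10471976 rad/s, so 137.3 rpm = 137.3 * 0.10471976 = 14.378022 rad/s. Sum: 5.7543505 + 14.378022 = 20.132373 rad/s. Result: 20.132373 rad/s ≈ 20.13 rad/s (4 s.f.).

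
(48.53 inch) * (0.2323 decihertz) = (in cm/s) 2.863. Check: 1 inch = 0.0254 m, so 48.53 inch = 48.53 * 0.0254 = 1.232662 m. 1 decihertz = 0.1 Hz, so 0.2323 decihertz = 0.2323 * 0.1 = 0.02323 Hz. Combine: 1.232662 m * 0.02323 Hz = 0.028634738 m/s. 1 cm/s = 0.01 m/s, so 0.028634738 m/s = 0.028634738 / 0.01 = 2.8634738 cm/s ≈ 2.863 cm/s (4 s.f.).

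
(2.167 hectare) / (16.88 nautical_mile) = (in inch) 1 hectare = 10000 m^2, so 2.167 hectare = 2.167 * 10000 = 21670 m^2. 1 nautical_mile = 1852 m, so 16.88 nautical_mile = 16.88 * 1852 = 31261.76 m. Combine: 21670 m^2 / 31261.76 m = 0.69317914 m. 1 inch = 0.0254 m, so 0.69317914 m = 0.69317914 / 0.0254 = 27.290517 inch ≈ 27.29 inch (4 s.f.). Final answer: 27.29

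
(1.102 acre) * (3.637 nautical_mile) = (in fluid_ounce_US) 1.016e+12. Check: 1 acre = 4046.8564 m^2, so 1.102 acre = 1.102 * 4046.8564 = 4459.6358 m^2. 1 nautical_mile = 1852 m, so 3.637 nautical_mile = 3.637 * 1852 = 6735.724 m. Combine: 4459.6358 m^2 * 6735.724 m = 30038876 m^3. 1 fluid_ounce_US = 2.957353e-05 m^3, so 30038876 m^3 = 30038876 / 2.957353e-05 = 1.0157352e+12 fluid_ounce_US ≈ 1.016e+12 fluid_ounce_US (4 s.f.).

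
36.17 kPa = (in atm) 0.357. Check: 1 kPa = 1000 Pa, so 36.17 kPa = 36.17 * 1000 = 36170 Pa. 1 atm = 101325 Pa, so 36170 Pa = 36170 / 101325 = 0.35697015 atm ≈ 0.357 atm (4 s.f.).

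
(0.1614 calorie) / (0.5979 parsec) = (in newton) 1 calorie = 4.184 J, so 0.1614 calorie = 0.1614 * 4.184 = 0.6752976 J. 1 parsec = 3.0856776e+16 m, so 0.5979 parsec = 0.5979 * 3.0856776e+16 = 1.8449266e+16 m. Combine: 0.6752976 J / 1.8449266e+16 m = 3.6602952e-17 N. 3.6602952e-17 N = 3.6602952e-17 newton ≈ 3.66e-17 newton (4 s.f.). Final answer: 3.66e-17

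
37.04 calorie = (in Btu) 1 calorie = 4.184 J, so 37.04 calorie = 37.04 * 4.184 = 154.97536 J. 1 Btu = 1055.0559 J, so 154.97536 J = 154.97536 / 1055.0559 = 0.1468883 Btu ≈ 0.1469 Btu (4 s.f.). Final answer: 0.1469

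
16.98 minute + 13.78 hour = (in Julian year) 0.001604. Check: 1 minute = 60 s, so 16.98 minute = 16.98 * 60 = 1018.8 s. 1 hour = 3600 s, so 13.78 hour = 13.78 * 3600 = 49608 s. Sum: 1018.8 + 49608 = 50626.8 s. 1 Julian year = 31557600 s, so 50626.8 s = 50626.8 / 31557600 = 0.0016042665 Julian year ≈ 0.001604 Julian year (4 s.f.).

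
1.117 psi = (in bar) 1 psi = 6894.7573 Pa, so 1.117 psi = 1.117 * 6894.7573 = 7701.4439 Pa. 1 bar = 100000 Pa, so 7701.4439 Pa = 7701.4439 / 100000 = 0.077014439 bar ≈ 0.07701 bar (4 s.f.). Final answer: 0.07701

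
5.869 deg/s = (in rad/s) 1 deg/s = 0.017453293 rad/s, so 5.869 deg/s = 5.869 * 0.017453293 = 0.10243337 rad/s. Result: 0.10243337 rad/s ≈ 0.1024 rad/s (4 s.f.). Final answer: 0.1024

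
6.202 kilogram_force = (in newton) 60.82. Check: 1 kilogram_force = 9.80665 N, so 6.202 kilogram_force = 6.202 * 9.80665 = 60.820843 N. 60.820843 N = 60.820843 newton ≈ 60.82 newton (4 s.f.).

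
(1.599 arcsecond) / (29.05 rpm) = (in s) 2.548e-06. Check: 1 arcsecond = 4.8481368e-06 rad, so 1.599 arcsecond = 1.599 * 4.8481368e-06 = 7.7521708e-06 rad. 1 rpm = 0.10471976 rad/s, so 29.05 rpm = 29.05 * 0.10471976 = 3.0421089 rad/s. Combine: 7.7521708e-06 rad / 3.0421089 rad/s = 2.5482884e-06 s. Result: 2.5482884e-06 s ≈ 2.548e-06 s (4 s.f.).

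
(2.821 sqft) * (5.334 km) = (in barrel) 1 sqft = 0.09290304 m^2, so 2.821 sqft = 2.821 * 0.09290304 = 0.26207948 m^2. 1 km = 1000 m, so 5.334 km = 5.334 * 1000 = 5334 m. Combine: 0.26207948 m^2 * 5334 m = 1397.9319 m^3. 1 barrel = 0.15898729 m^3, so 1397.9319 m^3 = 1397.9319 / 0.15898729 = 8792.7273 barrel ≈ 8793 barrel (4 s.f.). Final answer: 8793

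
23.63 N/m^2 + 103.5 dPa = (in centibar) 0.03398. Check: 23.63 N/m^2 = 23.63 Pa. 1 dPa = 0.1 Pa, so 103.5 dPa = 103.5 * 0.1 = 10.35 Pa. Sum: 23.63 + 10.35 = 33.98 Pa. 1 centibar = 1000 Pa, so 33.98 Pa = 33.98 / 1000 = 0.03398 centibar.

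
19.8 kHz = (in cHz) 1.98e+06. Check: 1 kHz = 1000 Hz, so 19.8 kHz = 19.8 * 1000 = 19800 Hz. 1 cHz = 0.01 Hz, so 19800 Hz = 19800 / 0.01 = 1980000 cHz ≈ 1.98e+06 cHz (4 s.f.).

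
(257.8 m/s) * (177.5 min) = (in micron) 257.8 m/s is already in m/s. 1 min = 60 s, so 177.5 min = 177.5 * 60 = 10650 s. Combine: 257.8 m/s * 10650 s = 2745570 m. 1 micron = 1e-06 m, so 2745570 m = 2745570 / 1e-06 = 2.74557e+12 micron ≈ 2.746e+12 micron (4 s.f.). Final answer: 2.746e+12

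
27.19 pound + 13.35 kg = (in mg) 1 pound = 0.45359237 kg, so 27.19 pound = 27.19 * 0.45359237 = 12.333177 kg. 13.35 kg is already in kg. Sum: 12.333177 + 13.35 = 25.683177 kg. 1 mg = 1e-06 kg, so 25.683177 kg = 25.683177 / 1e-06 = 25683177 mg ≈ 2.568e+07 mg (4 s.f.). Final answer: 2.568e+07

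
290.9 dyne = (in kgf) 1 dyne = 1e-05 N, so 290.9 dyne = 290.9 * 1e-05 = 0.002909 N. 1 kgf = 9.80665 N, so 0.002909 N = 0.002909 / 9.80665 = 0.00029663545 kgf ≈ 0.0002966 kgf (4 s.f.). Final answer: 0.0002966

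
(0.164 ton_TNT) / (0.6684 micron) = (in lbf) 2.308e+14. Check: 1 ton_TNT = 4.184e+09 J, so 0.164 ton_TNT = 0.164 * 4.184e+09 = 6.86176e+08 J. 1 micron = 1e-06 m, so 0.6684 micron = 0.6684 * 1e-06 = 6.684e-07 m. Combine: 6.86176e+08 J / 6.684e-07 m = 1.0265949e+15 N. 1 lbf = 4.4482216 N, so 1.0265949e+15 N = 1.0265949e+15 / 4.4482216 = 2.307877e+14 lbf ≈ 2.308e+14 lbf (4 s.f.).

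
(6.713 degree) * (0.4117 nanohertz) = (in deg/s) 2.764e-09. Check: 1 degree = 0.017453293 rad, so 6.713 degree = 6.713 * 0.017453293 = 0.11716395 rad. 1 nanohertz = 1e-09 Hz, so 0.4117 nanohertz = 0.4117 * 1e-09 = 4.117e-10 Hz. Combine: 0.11716395 rad * 4.117e-10 Hz = 4.8236399e-11 rad/s. 1 deg/s = 0.017453293 rad/s, so 4.8236399e-11 rad/s = 4.8236399e-11 / 0.017453293 = 2.7637421e-09 deg/s ≈ 2.764e-09 deg/s (4 s.f.).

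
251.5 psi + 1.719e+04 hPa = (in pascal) 3.453e+06. Check: 1 psi = 6894.7573 Pa, so 251.5 psi = 251.5 * 6894.7573 = 1734031.5 Pa. 1 hPa = 100 Pa, so 1.719e+04 hPa = 1.719e+04 * 100 = 1719000 Pa. Sum: 1734031.5 + 1719000 = 3453031.5 Pa. 3453031.5 Pa = 3453031.5 pascal ≈ 3.453e+06 pascal (4 s.f.).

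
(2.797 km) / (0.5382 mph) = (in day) 1 km = 1000 m, so 2.797 km = 2.797 * 1000 = 2797 m. 1 mph = 0.44704 m/s, so 0.5382 mph = 0.5382 * 0.44704 = 0.24059693 m/s. Combine: 2797 m / 0.24059693 m/s = 11625.252 s. 1 day = 86400 s, so 11625.252 s = 11625.252 / 86400 = 0.13455153 day ≈ 0.1346 day (4 s.f.). Final answer: 0.1346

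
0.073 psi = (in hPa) 5.033. Check: 1 psi = 6894.7573 Pa, so 0.073 psi = 0.073 * 6894.7573 = 503.31728 Pa. 1 hPa = 100 Pa, so 503.31728 Pa = 503.31728 / 100 = 5.0331728 hPa ≈ 5.033 hPa (4 s.f.).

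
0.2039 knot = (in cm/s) 10.49. Check: 1 knot = 0.51444444 m/s, so 0.2039 knot = 0.2039 * 0.51444444 = 0.10489522 m/s. 1 cm/s = 0.01 m/s, so 0.10489522 m/s = 0.10489522 / 0.01 = 10.489522 cm/s ≈ 10.49 cm/s (4 s.f.).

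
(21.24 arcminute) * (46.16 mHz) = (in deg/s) 0.01634. Check: 1 arcminute = 0.00029088821 rad, so 21.24 arcminute = 21.24 * 0.00029088821 = 0.0061784656 rad. 1 mHz = 0.001 Hz, so 46.16 mHz = 46.16 * 0.001 = 0.04616 Hz. Combine: 0.0061784656 rad * 0.04616 Hz = 0.00028519797 rad/s. 1 deg/s = 0.017453293 rad/s, so 0.00028519797 rad/s = 0.00028519797 / 0.017453293 = 0.01634064 deg/s ≈ 0.01634 deg/s (4 s.f.).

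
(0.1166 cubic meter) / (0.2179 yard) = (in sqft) 6.299. Check: 0.1166 cubic meter = 0.1166 m^3. 1 yard = 0.9144 m, so 0.2179 yard = 0.2179 * 0.9144 = 0.19924776 m. Combine: 0.1166 m^3 / 0.19924776 m = 0.58520106 m^2. 1 sqft = 0.09290304 m^2, so 0.58520106 m^2 = 0.58520106 / 0.09290304 = 6.2990518 sqft ≈ 6.299 sqft (4 s.f.).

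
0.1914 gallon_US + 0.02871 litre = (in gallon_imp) 1 gallon_US = 0.0037854118 m^3, so 0.1914 gallon_US = 0.1914 * 0.0037854118 = 0.00072452782 m^3. 1 litre = 0.001 m^3, so 0.02871 litre = 0.02871 * 0.001 = 2.871e-05 m^3. Sum: 0.00072452782 + 2.871e-05 = 0.00075323782 m^3. 1 gallon_imp = 0.00454609 m^3, so 0.00075323782 m^3 = 0.00075323782 / 0.00454609 = 0.16568916 gallon_imp ≈ 0.1657 gallon_imp (4 s.f.). Final answer: 0.1657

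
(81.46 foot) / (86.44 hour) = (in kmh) 0.0002872. Check: 1 foot = 0.3048 m, so 81.46 foot = 81.46 * 0.3048 = 24.829008 m. 1 hour = 3600 s, so 86.44 hour = 86.44 * 3600 = 311184 s. Combine: 24.829008 m / 311184 s = 7.9788832e-05 m/s. 1 kmh = 0.27777778 m/s, so 7.9788832e-05 m/s = 7.9788832e-05 / 0.27777778 = 0.0002872398 kmh ≈ 0.0002872 kmh (4 s.f.).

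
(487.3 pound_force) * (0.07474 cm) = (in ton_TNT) 3.872e-10. Check: 1 pound_force = 4.4482216 N, so 487.3 pound_force = 487.3 * 4.4482216 = 2167.6184 N. 1 cm = 0.01 m, so 0.07474 cm = 0.07474 * 0.01 = 0.0007474 m. Combine: 2167.6184 N * 0.0007474 m = 1.620078 J. 1 ton_TNT = 4.184e+09 J, so 1.620078 J = 1.620078 / 4.184e+09 = 3.8720793e-10 ton_TNT ≈ 3.872e-10 ton_TNT (4 s.f.).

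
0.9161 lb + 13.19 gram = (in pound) 0.9452. Check: 1 lb = 0.45359237 kg, so 0.9161 lb = 0.9161 * 0.45359237 = 0.41553597 kg. 1 gram = 0.001 kg, so 13.19 gram = 13.19 * 0.001 = 0.01319 kg. Sum: 0.41553597 + 0.01319 = 0.42872597 kg. 1 pound = 0.45359237 kg, so 0.42872597 kg = 0.42872597 / 0.45359237 = 0.94517897 pound ≈ 0.9452 pound (4 s.f.).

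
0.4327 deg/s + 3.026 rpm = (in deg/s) 1 deg/s = 0.017453293 rad/s, so 0.4327 deg/s = 0.4327 * 0.017453293 = 0.0075520397 rad/s. 1 rpm = 0.10471976 rad/s, so 3.026 rpm = 3.026 * 0.10471976 = 0.31688198 rad/s. Sum: 0.0075520397 + 0.31688198 = 0.32443402 rad/s. 1 deg/s = 0.017453293 rad/s, so 0.32443402 rad/s = 0.32443402 / 0.017453293 = 18.5887 deg/s ≈ 18.59 deg/s (4 s.f.). Final answer: 18.59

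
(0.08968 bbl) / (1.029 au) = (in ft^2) 1 bbl = 0.15898729 m^3, so 0.08968 bbl = 0.08968 * 0.15898729 = 0.014257981 m^3. 1 au = 1.4959787e+11 m, so 1.029 au = 1.029 * 1.4959787e+11 = 1.5393621e+11 m. Combine: 0.014257981 m^3 / 1.5393621e+11 m = 9.2622657e-14 m^2. 1 ft^2 = 0.09290304 m^2, so 9.2622657e-14 m^2 = 9.2622657e-14 / 0.09290304 = 9.9698198e-13 ft^2 ≈ 9.97e-13 ft^2 (4 s.f.). Final answer: 9.97e-13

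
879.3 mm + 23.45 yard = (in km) 1 mm = 0.001 m, so 879.3 mm = 879.3 * 0.001 = 0.8793 m. 1 yard = 0.9144 m, so 23.45 yard = 23.45 * 0.9144 = 21.44268 m. Sum: 0.8793 + 21.44268 = 22.32198 m. 1 km = 1000 m, so 22.32198 m = 22.32198 / 1000 = 0.02232198 km ≈ 0.02232 km (4 s.f.). Final answer: 0.02232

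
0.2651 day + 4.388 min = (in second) 1 day = 86400 s, so 0.2651 day = 0.2651 * 86400 = 22904.64 s. 1 min = 60 s, so 4.388 min = 4.388 * 60 = 263.28 s. Sum: 22904.64 + 263.28 = 23167.92 s. 23167.92 s = 23167.92 second ≈ 2.317e+04 second (4 s.f.). Final answer: 2.317e+04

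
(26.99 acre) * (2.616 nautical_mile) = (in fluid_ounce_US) 1 acre = 4046.8564 m^2, so 26.99 acre = 26.99 * 4046.8564 = 109224.65 m^2. 1 nautical_mile = 1852 m, so 2.616 nautical_mile = 2.616 * 1852 = 4844.832 m. Combine: 109224.65 m^2 * 4844.832 m = 5.291751e+08 m^3. 1 fluid_ounce_US = 2.957353e-05 m^3, so 5.291751e+08 m^3 = 5.291751e+08 / 2.957353e-05 = 1.7893539e+13 fluid_ounce_US ≈ 1.789e+13 fluid_ounce_US (4 s.f.). Final answer: 1.789e+13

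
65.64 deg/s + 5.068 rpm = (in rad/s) 1.676. Check: 1 deg/s = 0.017453293 rad/s, so 65.64 deg/s = 65.64 * 0.017453293 = 1.1456341 rad/s. 1 rpm = 0.10471976 rad/s, so 5.068 rpm = 5.068 * 0.10471976 = 0.53071972 rad/s. Sum: 1.1456341 + 0.53071972 = 1.6763538 rad/s. Result: 1.6763538 rad/s ≈ 1.676 rad/s (4 s.f.).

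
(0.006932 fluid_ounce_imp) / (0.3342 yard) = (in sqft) 6.938e-06. Check: 1 fluid_ounce_imp = 2.8413063e-05 m^3, so 0.006932 fluid_ounce_imp = 0.006932 * 2.8413063e-05 = 1.9695935e-07 m^3. 1 yard = 0.9144 m, so 0.3342 yard = 0.3342 * 0.9144 = 0.30559248 m. Combine: 1.9695935e-07 m^3 / 0.30559248 m = 6.4451635e-07 m^2. 1 sqft = 0.09290304 m^2, so 6.4451635e-07 m^2 = 6.4451635e-07 / 0.09290304 = 6.9375162e-06 sqft ≈ 6.938e-06 sqft (4 s.f.).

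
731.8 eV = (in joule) 1 eV = 1.6021766e-19 J, so 731.8 eV = 731.8 * 1.6021766e-19 = 1.1724729e-16 J. 1.1724729e-16 J = 1.1724729e-16 joule ≈ 1.172e-16 joule (4 s.f.). Final answer: 1.172e-16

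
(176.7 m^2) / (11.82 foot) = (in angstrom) 4.905e+11. Check: 176.7 m^2 is already in m^2. 1 foot = 0.3048 m, so 11.82 foot = 11.82 * 0.3048 = 3.602736 m. Combine: 176.7 m^2 / 3.602736 m = 49.046058 m. 1 angstrom = 1e-10 m, so 49.046058 m = 49.046058 / 1e-10 = 4.9046058e+11 angstrom ≈ 4.905e+11 angstrom (4 s.f.).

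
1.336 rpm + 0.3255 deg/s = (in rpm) 1 rpm = 0.10471976 rad/s, so 1.336 rpm = 1.336 * 0.10471976 = 0.13990559 rad/s. 1 deg/s = 0.017453293 rad/s, so 0.3255 deg/s = 0.3255 * 0.017453293 = 0.0056810467 rad/s. Sum: 0.13990559 + 0.0056810467 = 0.14558664 rad/s. 1 rpm = 0.10471976 rad/s, so 0.14558664 rad/s = 0.14558664 / 0.10471976 = 1.39025 rpm ≈ 1.39 rpm (4 s.f.). Final answer: 1.39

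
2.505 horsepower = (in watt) 1868. Check: 1 horsepower = 745.69987 W, so 2.505 horsepower = 2.505 * 745.69987 = 1867.9782 W. 1867.9782 W = 1867.9782 watt ≈ 1868 watt (4 s.f.).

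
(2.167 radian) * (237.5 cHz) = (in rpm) 49.15. Check: 2.167 radian = 2.167 rad. 1 cHz = 0.01 Hz, so 237.5 cHz = 237.5 * 0.01 = 2.375 Hz. Combine: 2.167 rad * 2.375 Hz = 5.146625 rad/s. 1 rpm = 0.10471976 rad/s, so 5.146625 rad/s = 5.146625 / 0.10471976 = 49.146649 rpm ≈ 49.15 rpm (4 s.f.).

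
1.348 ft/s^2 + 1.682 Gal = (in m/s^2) 0.4277. Check: 1 ft/s^2 = 0.3048 m/s^2, so 1.348 ft/s^2 = 1.348 * 0.3048 = 0.4108704 m/s^2. 1 Gal = 0.01 m/s^2, so 1.682 Gal = 1.682 * 0.01 = 0.01682 m/s^2. Sum: 0.4108704 + 0.01682 = 0.4276904 m/s^2. Result: 0.4276904 m/s^2 ≈ 0.4277 m/s^2 (4 s.f.).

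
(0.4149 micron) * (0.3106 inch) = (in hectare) 3.273e-13. Check: 1 micron = 1e-06 m, so 0.4149 micron = 0.4149 * 1e-06 = 4.149e-07 m. 1 inch = 0.0254 m, so 0.3106 inch = 0.3106 * 0.0254 = 0.00788924 m. Combine: 4.149e-07 m * 0.00788924 m = 3.2732457e-09 m^2. 1 hectare = 10000 m^2, so 3.2732457e-09 m^2 = 3.2732457e-09 / 10000 = 3.2732457e-13 hectare ≈ 3.273e-13 hectare (4 s.f.).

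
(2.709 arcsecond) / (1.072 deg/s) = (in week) 1.161e-09. Check: 1 arcsecond = 4.8481368e-06 rad, so 2.709 arcsecond = 2.709 * 4.8481368e-06 = 1.3133603e-05 rad. 1 deg/s = 0.017453293 rad/s, so 1.072 deg/s = 1.072 * 0.017453293 = 0.01870993 rad/s. Combine: 1.3133603e-05 rad / 0.01870993 rad/s = 0.00070195896 s. 1 week = 604800 s, so 0.00070195896 s = 0.00070195896 / 604800 = 1.1606464e-09 week ≈ 1.161e-09 week (4 s.f.).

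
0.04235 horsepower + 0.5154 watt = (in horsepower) 0.04304. Check: 1 horsepower = 745.69987 W, so 0.04235 horsepower = 0.04235 * 745.69987 = 31.58039 W. 0.5154 watt = 0.5154 W. Sum: 31.58039 + 0.5154 = 32.09579 W. 1 horsepower = 745.69987 W, so 32.09579 W = 32.09579 / 745.69987 = 0.043041163 horsepower ≈ 0.04304 horsepower (4 s.f.).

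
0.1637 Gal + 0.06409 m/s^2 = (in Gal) 6.573. Check: 1 Gal = 0.01 m/s^2, so 0.1637 Gal = 0.1637 * 0.01 = 0.001637 m/s^2. 0.06409 m/s^2 is already in m/s^2. Sum: 0.001637 + 0.06409 = 0.065727 m/s^2. 1 Gal = 0.01 m/s^2, so 0.065727 m/s^2 = 0.065727 / 0.01 = 6.5727 Gal ≈ 6.573 Gal (4 s.f.).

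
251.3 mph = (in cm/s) 1.123e+04. Check: 1 mph = 0.44704 m/s, so 251.3 mph = 251.3 * 0.44704 = 112.34115 m/s. 1 cm/s = 0.01 m/s, so 112.34115 m/s = 112.34115 / 0.01 = 11234.115 cm/s ≈ 1.123e+04 cm/s (4 s.f.).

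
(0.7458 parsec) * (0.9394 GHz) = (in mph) 4.836e+25. Check: 1 parsec = 3.0856776e+16 m, so 0.7458 parsec = 0.7458 * 3.0856776e+16 = 2.3012983e+16 m. 1 GHz = 1e+09 Hz, so 0.9394 GHz = 0.9394 * 1e+09 = 9.394e+08 Hz. Combine: 2.3012983e+16 m * 9.394e+08 Hz = 2.1618397e+25 m/s. 1 mph = 0.44704 m/s, so 2.1618397e+25 m/s = 2.1618397e+25 / 0.44704 = 4.8358976e+25 mph ≈ 4.836e+25 mph (4 s.f.).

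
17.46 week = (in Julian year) 1 week = 604800 s, so 17.46 week = 17.46 * 604800 = 10559808 s. 1 Julian year = 31557600 s, so 10559808 s = 10559808 / 31557600 = 0.33462012 Julian year ≈ 0.3346 Julian year (4 s.f.). Final answer: 0.3346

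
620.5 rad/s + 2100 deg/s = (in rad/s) 657.2. Check: 620.5 rad/s is already in rad/s. 1 deg/s = 0.017453293 rad/s, so 2100 deg/s = 2100 * 0.017453293 = 36.651914 rad/s. Sum: 620.5 + 36.651914 = 657.15191 rad/s. Result: 657.15191 rad/s ≈ 657.2 rad/s (4 s.f.).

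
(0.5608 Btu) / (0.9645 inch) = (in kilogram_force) 1 Btu = 1055.0559 J, so 0.5608 Btu = 0.5608 * 1055.0559 = 591.67532 J. 1 inch = 0.0254 m, so 0.9645 inch = 0.9645 * 0.0254 = 0.0244983 m. Combine: 591.67532 J / 0.0244983 m = 24151.689 N. 1 kilogram_force = 9.80665 N, so 24151.689 N = 24151.689 / 9.80665 = 2462.7869 kilogram_force ≈ 2463 kilogram_force (4 s.f.). Final answer: 2463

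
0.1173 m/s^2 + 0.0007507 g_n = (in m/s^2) 0.1173 m/s^2 is already in m/s^2. 1 g_n = 9.80665 m/s^2, so 0.0007507 g_n = 0.0007507 * 9.80665 = 0.0073618522 m/s^2. Sum: 0.1173 + 0.0073618522 = 0.12466185 m/s^2. Result: 0.12466185 m/s^2 ≈ 0.1247 m/s^2 (4 s.f.). Final answer: 0.1247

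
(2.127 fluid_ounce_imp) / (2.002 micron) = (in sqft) 1 fluid_ounce_imp = 2.8413063e-05 m^3, so 2.127 fluid_ounce_imp = 2.127 * 2.8413063e-05 = 6.0434584e-05 m^3. 1 micron = 1e-06 m, so 2.002 micron = 2.002 * 1e-06 = 2.002e-06 m. Combine: 6.0434584e-05 m^3 / 2.002e-06 m = 30.187105 m^2. 1 sqft = 0.09290304 m^2, so 30.187105 m^2 = 30.187105 / 0.09290304 = 324.93129 sqft ≈ 324.9 sqft (4 s.f.). Final answer: 324.9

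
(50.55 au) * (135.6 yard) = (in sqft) 1.009e+16. Check: 1 au = 1.4959787e+11 m, so 50.55 au = 50.55 * 1.4959787e+11 = 7.5621724e+12 m. 1 yard = 0.9144 m, so 135.6 yard = 135.6 * 0.9144 = 123.99264 m. Combine: 7.5621724e+12 m * 123.99264 m = 9.3765372e+14 m^2. 1 sqft = 0.09290304 m^2, so 9.3765372e+14 m^2 = 9.3765372e+14 / 0.09290304 = 1.0092821e+16 sqft ≈ 1.009e+16 sqft (4 s.f.).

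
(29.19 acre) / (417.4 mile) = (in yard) 1 acre = 4046.8564 m^2, so 29.19 acre = 29.19 * 4046.8564 = 118127.74 m^2. 1 mile = 1609.344 m, so 417.4 mile = 417.4 * 1609.344 = 671740.19 m. Combine: 118127.74 m^2 / 671740.19 m = 0.17585332 m. 1 yard = 0.9144 m, so 0.17585332 m = 0.17585332 / 0.9144 = 0.19231552 yard ≈ 0.1923 yard (4 s.f.). Final answer: 0.1923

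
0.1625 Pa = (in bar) 1.625e-06. Check: 1 bar = 100000 Pa, so 0.1625 Pa = 0.1625 / 100000 = 1.625e-06 bar.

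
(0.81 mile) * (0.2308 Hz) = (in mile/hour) 1 mile = 1609.344 m, so 0.81 mile = 0.81 * 1609.344 = 1303.5686 m. 0.2308 Hz is already in Hz. Combine: 1303.5686 m * 0.2308 Hz = 300.86364 m/s. 1 mile/hour = 0.44704 m/s, so 300.86364 m/s = 300.86364 / 0.44704 = 673.0128 mile/hour ≈ 673 mile/hour (4 s.f.). Final answer: 673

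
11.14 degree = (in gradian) 1 degree = 0.017453293 rad, so 11.14 degree = 11.14 * 0.017453293 = 0.19442968 rad. 1 gradian = 0.015707963 rad, so 0.19442968 rad = 0.19442968 / 0.015707963 = 12.377778 gradian ≈ 12.38 gradian (4 s.f.). Final answer: 12.38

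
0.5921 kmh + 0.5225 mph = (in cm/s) 39.81. Check: 1 kmh = 0.27777778 m/s, so 0.5921 kmh = 0.5921 * 0.27777778 = 0.16447222 m/s. 1 mph = 0.44704 m/s, so 0.5225 mph = 0.5225 * 0.44704 = 0.2335784 m/s. Sum: 0.16447222 + 0.2335784 = 0.39805062 m/s. 1 cm/s = 0.01 m/s, so 0.39805062 m/s = 0.39805062 / 0.01 = 39.805062 cm/s ≈ 39.81 cm/s (4 s.f.).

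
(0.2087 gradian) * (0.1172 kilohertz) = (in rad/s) 1 gradian = 0.015707963 rad, so 0.2087 gradian = 0.2087 * 0.015707963 = 0.0032782519 rad. 1 kilohertz = 1000 Hz, so 0.1172 kilohertz = 0.1172 * 1000 = 117.2 Hz. Combine: 0.0032782519 rad * 117.2 Hz = 0.38421113 rad/s. Result: 0.38421113 rad/s ≈ 0.3842 rad/s (4 s.f.). Final answer: 0.3842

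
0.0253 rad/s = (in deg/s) 1 deg/s = 0.017453293 rad/s, so 0.0253 rad/s = 0.0253 / 0.017453293 = 1.4495832 deg/s ≈ 1.45 deg/s (4 s.f.). Final answer: 1.45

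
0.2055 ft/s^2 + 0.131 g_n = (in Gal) 134.7. Check: 1 ft/s^2 = 0.3048 m/s^2, so 0.2055 ft/s^2 = 0.2055 * 0.3048 = 0.0626364 m/s^2. 1 g_n = 9.80665 m/s^2, so 0.131 g_n = 0.131 * 9.80665 = 1.2846711 m/s^2. Sum: 0.0626364 + 1.2846711 = 1.3473075 m/s^2. 1 Gal = 0.01 m/s^2, so 1.3473075 m/s^2 = 1.3473075 / 0.01 = 134.73075 Gal ≈ 134.7 Gal (4 s.f.).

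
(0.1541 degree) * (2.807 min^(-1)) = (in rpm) 0.001202. Check: 1 degree = 0.017453293 rad, so 0.1541 degree = 0.1541 * 0.017453293 = 0.0026895524 rad. 1 min^(-1) = 0.016666667 Hz, so 2.807 min^(-1) = 2.807 * 0.016666667 = 0.046783333 Hz. Combine: 0.0026895524 rad * 0.046783333 Hz = 0.00012582623 rad/s. 1 rpm = 0.10471976 rad/s, so 0.00012582623 rad/s = 0.00012582623 / 0.10471976 = 0.0012015519 rpm ≈ 0.001202 rpm (4 s.f.).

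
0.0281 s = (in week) 1 week = 604800 s, so 0.0281 s = 0.0281 / 604800 = 4.646164e-08 week ≈ 4.646e-08 week (4 s.f.). Final answer: 4.646e-08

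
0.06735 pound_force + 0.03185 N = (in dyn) 1 pound_force = 4.4482216 N, so 0.06735 pound_force = 0.06735 * 4.4482216 = 0.29958773 N. 0.03185 N is already in N. Sum: 0.29958773 + 0.03185 = 0.33143773 N. 1 dyn = 1e-05 N, so 0.33143773 N = 0.33143773 / 1e-05 = 33143.773 dyn ≈ 3.314e+04 dyn (4 s.f.). Final answer: 3.314e+04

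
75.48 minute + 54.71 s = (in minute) 76.39. Check: 1 minute = 60 s, so 75.48 minute = 75.48 * 60 = 4528.8 s. 54.71 s is already in s. Sum: 4528.8 + 54.71 = 4583.51 s. 1 minute = 60 s, so 4583.51 s = 4583.51 / 60 = 76.391833 minute ≈ 76.39 minute (4 s.f.).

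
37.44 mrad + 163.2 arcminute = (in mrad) 84.91. Check: 1 mrad = 0.001 rad, so 37.44 mrad = 37.44 * 0.001 = 0.03744 rad. 1 arcminute = 0.00029088821 rad, so 163.2 arcminute = 163.2 * 0.00029088821 = 0.047472956 rad. Sum: 0.03744 + 0.047472956 = 0.084912956 rad. 1 mrad = 0.001 rad, so 0.084912956 rad = 0.084912956 / 0.001 = 84.912956 mrad ≈ 84.91 mrad (4 s.f.).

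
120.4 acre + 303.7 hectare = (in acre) 870.9. Check: 1 acre = 4046.8564 m^2, so 120.4 acre = 120.4 * 4046.8564 = 487241.51 m^2. 1 hectare = 10000 m^2, so 303.7 hectare = 303.7 * 10000 = 3037000 m^2. Sum: 487241.51 + 3037000 = 3524241.5 m^2. 1 acre = 4046.8564 m^2, so 3524241.5 m^2 = 3524241.5 / 4046.8564 = 870.85904 acre ≈ 870.9 acre (4 s.f.).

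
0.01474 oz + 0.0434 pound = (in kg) 1 oz = 0.028349523 kg, so 0.01474 oz = 0.01474 * 0.028349523 = 0.00041787197 kg. 1 pound = 0.45359237 kg, so 0.0434 pound = 0.0434 * 0.45359237 = 0.019685909 kg. Sum: 0.00041787197 + 0.019685909 = 0.020103781 kg. Result: 0.020103781 kg ≈ 0.0201 kg (4 s.f.). Final answer: 0.0201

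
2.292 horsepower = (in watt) 1 horsepower = 745.69987 W, so 2.292 horsepower = 2.292 * 745.69987 = 1709.1441 W. 1709.1441 W = 1709.1441 watt ≈ 1709 watt (4 s.f.). Final answer: 1709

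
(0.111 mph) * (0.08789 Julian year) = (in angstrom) 1 mph = 0.44704 m/s, so 0.111 mph = 0.111 * 0.44704 = 0.04962144 m/s. 1 Julian year = 31557600 s, so 0.08789 Julian year = 0.08789 * 31557600 = 2773597.5 s. Combine: 0.04962144 m/s * 2773597.5 s = 137629.9 m. 1 angstrom = 1e-10 m, so 137629.9 m = 137629.9 / 1e-10 = 1.376299e+15 angstrom ≈ 1.376e+15 angstrom (4 s.f.). Final answer: 1.376e+15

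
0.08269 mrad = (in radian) 8.269e-05. Check: 1 mrad = 0.001 rad, so 0.08269 mrad = 0.08269 * 0.001 = 8.269e-05 rad. 8.269e-05 rad = 8.269e-05 radian.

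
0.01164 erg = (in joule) 1 erg = 1e-07 J, so 0.01164 erg = 0.01164 * 1e-07 = 1.164e-09 J. 1.164e-09 J = 1.164e-09 joule. Final answer: 1.164e-09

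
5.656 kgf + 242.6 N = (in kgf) 30.39. Check: 1 kgf = 9.80665 N, so 5.656 kgf = 5.656 * 9.80665 = 55.466412 N. 242.6 N is already in N. Sum: 55.466412 + 242.6 = 298.06641 N. 1 kgf = 9.80665 N, so 298.06641 N = 298.06641 / 9.80665 = 30.394315 kgf ≈ 30.39 kgf (4 s.f.).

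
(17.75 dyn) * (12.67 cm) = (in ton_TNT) 5.375e-15. Check: 1 dyn = 1e-05 N, so 17.75 dyn = 17.75 * 1e-05 = 0.0001775 N. 1 cm = 0.01 m, so 12.67 cm = 12.67 * 0.01 = 0.1267 m. Combine: 0.0001775 N * 0.1267 m = 2.248925e-05 J. 1 ton_TNT = 4.184e+09 J, so 2.248925e-05 J = 2.248925e-05 / 4.184e+09 = 5.3750598e-15 ton_TNT ≈ 5.375e-15 ton_TNT (4 s.f.).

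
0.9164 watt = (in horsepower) 0.9164 watt = 0.9164 W. 1 horsepower = 745.69987 W, so 0.9164 W = 0.9164 / 745.69987 = 0.0012289126 horsepower ≈ 0.001229 horsepower (4 s.f.). Final answer: 0.001229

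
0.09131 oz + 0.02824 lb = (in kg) 1 oz = 0.028349523 kg, so 0.09131 oz = 0.09131 * 0.028349523 = 0.002588595 kg. 1 lb = 0.45359237 kg, so 0.02824 lb = 0.02824 * 0.45359237 = 0.012809449 kg. Sum: 0.002588595 + 0.012809449 = 0.015398043 kg. Result: 0.015398043 kg ≈ 0.0154 kg (4 s.f.). Final answer: 0.0154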